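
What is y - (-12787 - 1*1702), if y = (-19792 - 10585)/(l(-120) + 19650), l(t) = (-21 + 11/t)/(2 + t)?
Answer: 4031083849339/278246531 ≈ 14487.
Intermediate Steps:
l(t) = (-21 + 11/t)/(2 + t)
y = -430138320/278246531 (y = (-19792 - 10585)/((11 - 21*(-120))/((-120)*(2 - 120)) + 19650) = -30377/(-1/120*(11 + 2520)/(-118) + 19650) = -30377/(-1/120*(-1/118)*2531 + 19650) = -30377/(2531/14160 + 19650) = -30377/278246531/14160 = -30377*14160/278246531 = -430138320/278246531 ≈ -1.5459)
y - (-12787 - 1*1702) = -430138320/278246531 - (-12787 - 1*1702) = -430138320/278246531 - (-12787 - 1702) = -430138320/278246531 - 1*(-14489) = -430138320/278246531 + 14489 = 4031083849339/278246531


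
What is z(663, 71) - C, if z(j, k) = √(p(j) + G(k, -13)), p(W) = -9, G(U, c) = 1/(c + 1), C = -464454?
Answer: 464454 + I*√327/6 ≈ 4.6445e+5 + 3.0139*I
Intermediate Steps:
G(U, c) = 1/(1 + c)
z(j, k) = I*√327/6 (z(j, k) = √(-9 + 1/(1 - 13)) = √(-9 + 1/(-12)) = √(-9 - 1/12) = √(-109/12) = I*√327/6)
z(663, 71) - C = I*√327/6 - 1*(-464454) = I*√327/6 + 464454 = 464454 + I*√327/6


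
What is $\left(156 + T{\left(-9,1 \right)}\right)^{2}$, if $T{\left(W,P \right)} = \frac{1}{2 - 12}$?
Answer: $\frac{2430481}{100} \approx 24305.0$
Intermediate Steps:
$T{\left(W,P \right)} = - \frac{1}{10}$ ($T{\left(W,P \right)} = \frac{1}{-10} = - \frac{1}{10}$)
$\left(156 + T{\left(-9,1 \right)}\right)^{2} = \left(156 - \frac{1}{10}\right)^{2} = \left(\frac{1559}{10}\right)^{2} = \frac{2430481}{100}$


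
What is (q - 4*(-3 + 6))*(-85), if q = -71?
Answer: 7055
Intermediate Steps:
(q - 4*(-3 + 6))*(-85) = (-71 - 4*(-3 + 6))*(-85) = (-71 - 4*3)*(-85) = (-71 - 12)*(-85) = -83*(-85) = 7055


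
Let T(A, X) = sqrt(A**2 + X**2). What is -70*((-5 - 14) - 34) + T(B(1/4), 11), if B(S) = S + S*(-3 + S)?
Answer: 3710 + 5*sqrt(1241)/16 ≈ 3721.0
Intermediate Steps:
-70*((-5 - 14) - 34) + T(B(1/4), 11) = -70*((-5 - 14) - 34) + sqrt(((-2 + 1/4)/4)**2 + 11**2) = -70*(-19 - 34) + sqrt(((-2 + 1/4)/4)**2 + 121) = -70*(-53) + sqrt(((1/4)*(-7/4))**2 + 121) = 3710 + sqrt((-7/16)**2 + 121) = 3710 + sqrt(49/256 + 121) = 3710 + sqrt(31025/256) = 3710 + 5*sqrt(1241)/16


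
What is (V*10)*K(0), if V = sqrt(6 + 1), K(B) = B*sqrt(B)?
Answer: 0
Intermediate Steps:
K(B) = B**(3/2)
V = sqrt(7) ≈ 2.6458
(V*10)*K(0) = (sqrt(7)*10)*0**(3/2) = (10*sqrt(7))*0 = 0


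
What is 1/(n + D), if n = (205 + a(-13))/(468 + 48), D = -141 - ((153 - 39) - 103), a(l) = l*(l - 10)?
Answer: -43/6494 ≈ -0.0066215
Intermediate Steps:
a(l) = l*(-10 + l)
D = -152 (D = -141 - (114 - 103) = -141 - 1*11 = -141 - 11 = -152)
n = 42/43 (n = (205 - 13*(-10 - 13))/(468 + 48) = (205 - 13*(-23))/516 = (205 + 299)*(1/516) = 504*(1/516) = 42/43 ≈ 0.97674)
1/(n + D) = 1/(42/43 - 152) = 1/(-6494/43) = -43/6494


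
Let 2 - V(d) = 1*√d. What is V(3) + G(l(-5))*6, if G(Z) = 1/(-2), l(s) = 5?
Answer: -1 - √3 ≈ -2.7321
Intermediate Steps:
G(Z) = -½
V(d) = 2 - √d
V(3) + G(l(-5))*6 = (2 - √3) - ½*6 = (2 - √3) - 3 = -1 - √3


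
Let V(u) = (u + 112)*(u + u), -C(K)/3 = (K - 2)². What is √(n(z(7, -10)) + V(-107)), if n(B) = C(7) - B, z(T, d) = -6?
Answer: I*√1139 ≈ 33.749*I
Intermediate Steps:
C(K) = -3*(-2 + K)² (C(K) = -3*(K - 2)² = -3*(-2 + K)²)
n(B) = -75 - B (n(B) = -3*(-2 + 7)² - B = -3*5² - B = -3*25 - B = -75 - B)
V(u) = 2*u*(112 + u) (V(u) = (112 + u)*(2*u) = 2*u*(112 + u))
√(n(z(7, -10)) + V(-107)) = √((-75 - 1*(-6)) + 2*(-107)*(112 - 107)) = √((-75 + 6) + 2*(-107)*5) = √(-69 - 1070) = √(-1139) = I*√1139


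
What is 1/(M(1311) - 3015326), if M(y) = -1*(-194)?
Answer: -1/3015132 ≈ -3.3166e-7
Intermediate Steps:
M(y) = 194
1/(M(1311) - 3015326) = 1/(194 - 3015326) = 1/(-3015132) = -1/3015132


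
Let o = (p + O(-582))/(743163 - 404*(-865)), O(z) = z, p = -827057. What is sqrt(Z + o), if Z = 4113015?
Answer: sqrt(4910219310868471838)/1092623 ≈ 2028.1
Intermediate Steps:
o = -827639/1092623 (o = (-827057 - 582)/(743163 - 404*(-865)) = -827639/(743163 + 349460) = -827639/1092623 ≈ -0.75748)
sqrt(Z + o) = sqrt(4113015 - 827639/1092623) = sqrt(4493973960706/1092623) = sqrt(4910219310868471838)/1092623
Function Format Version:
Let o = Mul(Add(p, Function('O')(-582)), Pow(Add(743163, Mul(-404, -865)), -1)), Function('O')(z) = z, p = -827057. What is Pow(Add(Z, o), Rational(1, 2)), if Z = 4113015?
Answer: Mul(Rational(1, 1092623), Pow(4910219310868471838, Rational(1, 2))) ≈ 2028.1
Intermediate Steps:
o = Rational(-827639, 1092623) (o = Mul(Add(-827057, -582), Pow(Add(743163, Mul(-404, -865)), -1)) = Mul(-827639, Pow(Add(743163, 349460), -1)) = Mul(-827639, Pow(1092623, -1)) = Mul(-827639, Rational(1, 1092623)) = Rational(-827639, 1092623) ≈ -0.75748)
Pow(Add(Z, o), Rational(1, 2)) = Pow(Add(4113015, Rational(-827639, 1092623)), Rational(1, 2)) = Pow(Rational(4493973960706, 1092623), Rational(1, 2)) = Mul(Rational(1, 1092623), Pow(4910219310868471838, Rational(1, 2)))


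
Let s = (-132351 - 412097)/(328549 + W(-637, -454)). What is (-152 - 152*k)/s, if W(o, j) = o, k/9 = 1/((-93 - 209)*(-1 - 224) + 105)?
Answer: 1359170016/14844715 ≈ 91.559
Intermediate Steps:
k = 3/22685 (k = 9/((-93 - 209)*(-1 - 224) + 105) = 9/(-302*(-225) + 105) = 9/(67950 + 105) = 9/68055 = 9*(1/68055) = 3/22685 ≈ 0.00013225)
s = -68056/40989 (s = (-132351 - 412097)/(328549 - 637) = -544448/327912 = -544448*1/327912 = -68056/40989 ≈ -1.6603)
(-152 - 152*k)/s = (-152 - 152*3/22685)/(-68056/40989) = (-152 - 456/22685)*(-40989/68056) = -3448576/22685*(-40989/68056) = 1359170016/14844715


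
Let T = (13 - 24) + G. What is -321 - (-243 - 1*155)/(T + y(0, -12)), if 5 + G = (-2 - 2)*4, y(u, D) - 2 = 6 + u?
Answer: -4051/12 ≈ -337.58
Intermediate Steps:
y(u, D) = 8 + u (y(u, D) = 2 + (6 + u) = 8 + u)
G = -21 (G = -5 + (-2 - 2)*4 = -5 - 4*4 = -5 - 16 = -21)
T = -32 (T = (13 - 24) - 21 = -11 - 21 = -32)
-321 - (-243 - 1*155)/(T + y(0, -12)) = -321 - (-243 - 1*155)/(-32 + (8 + 0)) = -321 - (-243 - 155)/(-32 + 8) = -321 - (-398)/(-24) = -321 - (-398)*(-1)/24 = -321 - 1*199/12 = -321 - 199/12 = -4051/12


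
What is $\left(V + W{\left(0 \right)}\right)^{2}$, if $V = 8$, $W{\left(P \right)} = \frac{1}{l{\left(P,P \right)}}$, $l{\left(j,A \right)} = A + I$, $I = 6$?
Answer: $\frac{2401}{36} \approx 66.694$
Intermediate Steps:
$l{\left(j,A \right)} = 6 + A$ ($l{\left(j,A \right)} = A + 6 = 6 + A$)
$W{\left(P \right)} = \frac{1}{6 + P}$
$\left(V + W{\left(0 \right)}\right)^{2} = \left(8 + \frac{1}{6 + 0}\right)^{2} = \left(8 + \frac{1}{6}\right)^{2} = \left(\frac{49}{6}\right)^{2} = \frac{2401}{36}$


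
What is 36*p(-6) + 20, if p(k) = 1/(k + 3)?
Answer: 8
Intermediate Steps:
p(k) = 1/(3 + k)
36*p(-6) + 20 = 36/(3 - 6) + 20 = 36/(-3) + 20 = 36*(-⅓) + 20 = -12 + 20 = 8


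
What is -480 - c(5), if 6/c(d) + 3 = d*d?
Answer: -5283/11 ≈ -480.27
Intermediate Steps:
c(d) = 6/(-3 + d²) (c(d) = 6/(-3 + d*d) = 6/(-3 + d²))
-480 - c(5) = -480 - 6/(-3 + 5²) = -480 - 6/(-3 + 25) = -480 - 6/22 = -480 - 1*3/11 = -480 - 3/11 = -5283/11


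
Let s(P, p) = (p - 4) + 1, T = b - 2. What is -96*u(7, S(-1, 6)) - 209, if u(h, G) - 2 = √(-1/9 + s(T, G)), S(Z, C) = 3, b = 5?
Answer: -401 - 32*I ≈ -401.0 - 32.0*I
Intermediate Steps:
T = 3 (T = 5 - 2 = 3)
s(P, p) = -3 + p (s(P, p) = (-4 + p) + 1 = -3 + p)
u(h, G) = 2 + √(-28/9 + G) (u(h, G) = 2 + √(-1/9 + (-3 + G)) = 2 + √(-1*⅑ + (-3 + G)) = 2 + √(-⅑ + (-3 + G)) = 2 + √(-28/9 + G))
-96*u(7, S(-1, 6)) - 209 = -96*(2 + √(-28 + 9*3)/3) - 209 = -96*(2 + √(-28 + 27)/3) - 209 = -96*(2 + √(-1)/3) - 209 = -96*(2 + I/3) - 209 = (-192 - 32*I) - 209 = -401 - 32*I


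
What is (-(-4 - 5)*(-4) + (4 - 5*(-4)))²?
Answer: 144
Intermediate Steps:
(-(-4 - 5)*(-4) + (4 - 5*(-4)))² = (-(-9)*(-4) + (4 + 20))² = (-1*36 + 24)² = (-36 + 24)² = (-12)² = 144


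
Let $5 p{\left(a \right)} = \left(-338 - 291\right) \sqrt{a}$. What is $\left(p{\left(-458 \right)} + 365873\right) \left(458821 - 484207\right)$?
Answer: $-9288051978 + \frac{15967794 i \sqrt{458}}{5} \approx -9.2881 \cdot 10^{9} + 6.8345 \cdot 10^{7} i$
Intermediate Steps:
$p{\left(a \right)} = - \frac{629 \sqrt{a}}{5}$ ($p{\left(a \right)} = \frac{\left(-338 - 291\right) \sqrt{a}}{5} = \frac{\left(-629\right) \sqrt{a}}{5} = - \frac{629 \sqrt{a}}{5}$)
$\left(p{\left(-458 \right)} + 365873\right) \left(458821 - 484207\right) = \left(- \frac{629 \sqrt{-458}}{5} + 365873\right) \left(458821 - 484207\right) = \left(- \frac{629 i \sqrt{458}}{5} + 365873\right) \left(-25386\right) = \left(365873 - \frac{629 i \sqrt{458}}{5}\right) \left(-25386\right) = -9288051978 + \frac{15967794 i \sqrt{458}}{5}$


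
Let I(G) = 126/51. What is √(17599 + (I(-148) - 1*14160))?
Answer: √994585/17 ≈ 58.664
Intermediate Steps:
I(G) = 42/17 (I(G) = 126*(1/51) = 42/17)
√(17599 + (I(-148) - 1*14160)) = √(17599 + (42/17 - 1*14160)) = √(17599 + (42/17 - 14160)) = √(17599 - 240678/17) = √(58505/17) = √994585/17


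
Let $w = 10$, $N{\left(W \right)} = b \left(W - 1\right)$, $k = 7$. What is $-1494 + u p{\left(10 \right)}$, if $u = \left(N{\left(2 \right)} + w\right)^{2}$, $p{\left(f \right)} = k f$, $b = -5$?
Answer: $256$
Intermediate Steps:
$N{\left(W \right)} = 5 - 5 W$ ($N{\left(W \right)} = - 5 \left(W - 1\right) = - 5 \left(-1 + W\right) = 5 - 5 W$)
$p{\left(f \right)} = 7 f$
$u = 25$ ($u = \left(\left(5 - 10\right) + 10\right)^{2} = \left(-5 + 10\right)^{2} = 5^{2} = 25$)
$-1494 + u p{\left(10 \right)} = -1494 + 25 \cdot 7 \cdot 10 = -1494 + 25 \cdot 70 = -1494 + 1750 = 256$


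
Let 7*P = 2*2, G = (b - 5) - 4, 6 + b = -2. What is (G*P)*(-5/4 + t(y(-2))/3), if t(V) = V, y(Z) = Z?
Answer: 391/21 ≈ 18.619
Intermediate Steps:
b = -8 (b = -6 - 2 = -8)
G = -17 (G = (-8 - 5) - 4 = -13 - 4 = -17)
P = 4/7 (P = (2*2)/7 = (⅐)*4 = 4/7 ≈ 0.57143)
(G*P)*(-5/4 + t(y(-2))/3) = (-17*4/7)*(-5/4 - 2/3) = -68*(-5*¼ - 2*⅓)/7 = -68*(-5/4 - ⅔)/7 = -68/7*(-23/12) = 391/21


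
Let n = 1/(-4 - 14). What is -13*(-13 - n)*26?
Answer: 39377/9 ≈ 4375.2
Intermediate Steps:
n = -1/18 (n = 1/(-18) = -1/18 ≈ -0.055556)
-13*(-13 - n)*26 = -13*(-13 - 1*(-1/18))*26 = -13*(-13 + 1/18)*26 = -13*(-233/18)*26 = (3029/18)*26 = 39377/9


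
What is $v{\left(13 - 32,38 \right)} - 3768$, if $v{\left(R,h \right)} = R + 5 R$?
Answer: $-3882$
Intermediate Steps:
$v{\left(R,h \right)} = 6 R$
$v{\left(13 - 32,38 \right)} - 3768 = 6 \left(13 - 32\right) - 3768 = 6 \left(-19\right) - 3768 = -114 - 3768 = -3882$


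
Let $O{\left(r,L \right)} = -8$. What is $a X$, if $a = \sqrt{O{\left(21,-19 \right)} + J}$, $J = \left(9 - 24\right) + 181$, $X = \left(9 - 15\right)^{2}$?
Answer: $36 \sqrt{158} \approx 452.51$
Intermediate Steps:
$X = 36$ ($X = \left(-6\right)^{2} = 36$)
$J = 166$ ($J = -15 + 181 = 166$)
$a = \sqrt{158}$ ($a = \sqrt{-8 + 166} = \sqrt{158} \approx 12.57$)
$a X = \sqrt{158} \cdot 36 = 36 \sqrt{158}$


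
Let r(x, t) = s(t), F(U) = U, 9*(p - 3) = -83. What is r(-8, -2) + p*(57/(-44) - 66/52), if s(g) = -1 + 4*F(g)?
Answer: 995/143 ≈ 6.9580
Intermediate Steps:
p = -56/9 (p = 3 + (⅑)*(-83) = 3 - 83/9 = -56/9 ≈ -6.2222)
s(g) = -1 + 4*g
r(x, t) = -1 + 4*t
r(-8, -2) + p*(57/(-44) - 66/52) = (-1 + 4*(-2)) - 56*(57/(-44) - 66/52)/9 = (-1 - 8) - 56*(57*(-1/44) - 66*1/52)/9 = -9 - 56*(-57/44 - 33/26)/9 = -9 - 56/9*(-1467/572) = -9 + 2282/143 = 995/143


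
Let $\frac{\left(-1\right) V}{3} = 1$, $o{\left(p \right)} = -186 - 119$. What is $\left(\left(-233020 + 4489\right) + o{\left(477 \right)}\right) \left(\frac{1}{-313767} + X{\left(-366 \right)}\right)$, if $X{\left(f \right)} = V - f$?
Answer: $- \frac{26063830003120}{313767} \approx -8.3068 \cdot 10^{7}$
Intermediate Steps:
$o{\left(p \right)} = -305$ ($o{\left(p \right)} = -186 - 119 = -305$)
$V = -3$ ($V = \left(-3\right) 1 = -3$)
$X{\left(f \right)} = -3 - f$
$\left(\left(-233020 + 4489\right) + o{\left(477 \right)}\right) \left(\frac{1}{-313767} + X{\left(-366 \right)}\right) = \left(\left(-233020 + 4489\right) - 305\right) \left(\frac{1}{-313767} - -363\right) = \left(-228531 - 305\right) \left(- \frac{1}{313767} + \left(-3 + 366\right)\right) = - 228836 \left(- \frac{1}{313767} + 363\right) = \left(-228836\right) \frac{113897420}{313767} = - \frac{26063830003120}{313767}$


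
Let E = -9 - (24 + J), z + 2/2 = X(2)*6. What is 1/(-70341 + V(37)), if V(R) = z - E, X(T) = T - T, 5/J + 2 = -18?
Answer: -4/281237 ≈ -1.4223e-5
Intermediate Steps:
J = -1/4 (J = 5/(-2 - 18) = 5/(-20) = 5*(-1/20) = -1/4 ≈ -0.25000)
X(T) = 0
z = -1 (z = -1 + 0*6 = -1 + 0 = -1)
E = -131/4 (E = -9 - (24 - 1/4) = -9 - 1*95/4 = -9 - 95/4 = -131/4 ≈ -32.750)
V(R) = 127/4 (V(R) = -1 - 1*(-131/4) = -1 + 131/4 = 127/4)
1/(-70341 + V(37)) = 1/(-70341 + 127/4) = 1/(-281237/4) = -4/281237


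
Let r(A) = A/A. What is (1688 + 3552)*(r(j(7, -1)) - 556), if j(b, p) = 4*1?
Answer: -2908200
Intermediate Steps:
j(b, p) = 4
r(A) = 1
(1688 + 3552)*(r(j(7, -1)) - 556) = (1688 + 3552)*(1 - 556) = 5240*(-555) = -2908200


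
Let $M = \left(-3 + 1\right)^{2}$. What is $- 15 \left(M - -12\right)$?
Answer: $-240$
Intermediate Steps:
$M = 4$ ($M = \left(-2\right)^{2} = 4$)
$- 15 \left(M - -12\right) = - 15 \left(4 - -12\right) = - 15 \left(4 + 12\right) = \left(-15\right) 16 = -240$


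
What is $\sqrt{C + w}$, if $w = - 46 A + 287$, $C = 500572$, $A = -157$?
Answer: $7 \sqrt{10369} \approx 712.8$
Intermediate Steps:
$w = 7509$ ($w = \left(-46\right) \left(-157\right) + 287 = 7222 + 287 = 7509$)
$\sqrt{C + w} = \sqrt{500572 + 7509} = \sqrt{508081} = 7 \sqrt{10369}$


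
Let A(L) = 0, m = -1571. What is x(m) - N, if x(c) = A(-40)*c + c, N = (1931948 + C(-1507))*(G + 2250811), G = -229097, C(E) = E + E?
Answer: -3899752874447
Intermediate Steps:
C(E) = 2*E
N = 3899752872876 (N = (1931948 + 2*(-1507))*(-229097 + 2250811) = (1931948 - 3014)*2021714 = 1928934*2021714 = 3899752872876)
x(c) = c (x(c) = 0*c + c = 0 + c = c)
x(m) - N = -1571 - 1*3899752872876 = -1571 - 3899752872876 = -3899752874447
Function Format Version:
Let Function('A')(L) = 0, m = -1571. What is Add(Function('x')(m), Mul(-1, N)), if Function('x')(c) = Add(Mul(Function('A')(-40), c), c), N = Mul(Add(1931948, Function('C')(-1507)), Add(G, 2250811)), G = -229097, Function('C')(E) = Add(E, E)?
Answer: -3899752874447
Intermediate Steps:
Function('C')(E) = Mul(2, E)
N = 3899752872876 (N = Mul(Add(1931948, Mul(2, -1507)), Add(-229097, 2250811)) = Mul(Add(1931948, -3014), 2021714) = Mul(1928934, 2021714) = 3899752872876)
Function('x')(c) = c (Function('x')(c) = Add(Mul(0, c), c) = Add(0, c) = c)
Add(Function('x')(m), Mul(-1, N)) = Add(-1571, Mul(-1, 3899752872876)) = Add(-1571, -3899752872876) = -3899752874447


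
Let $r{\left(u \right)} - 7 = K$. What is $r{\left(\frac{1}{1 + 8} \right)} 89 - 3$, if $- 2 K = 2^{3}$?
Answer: $264$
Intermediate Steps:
$K = -4$ ($K = - \frac{2^{3}}{2} = \left(- \frac{1}{2}\right) 8 = -4$)
$r{\left(u \right)} = 3$ ($r{\left(u \right)} = 7 - 4 = 3$)
$r{\left(\frac{1}{1 + 8} \right)} 89 - 3 = 3 \cdot 89 - 3 = 267 - 3 = 264$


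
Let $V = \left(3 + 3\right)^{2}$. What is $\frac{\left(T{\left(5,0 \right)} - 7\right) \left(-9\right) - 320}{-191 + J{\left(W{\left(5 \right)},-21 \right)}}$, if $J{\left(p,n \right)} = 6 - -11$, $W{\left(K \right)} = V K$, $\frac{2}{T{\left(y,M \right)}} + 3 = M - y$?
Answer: $\frac{1019}{696} \approx 1.4641$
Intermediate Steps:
$T{\left(y,M \right)} = \frac{2}{-3 + M - y}$ ($T{\left(y,M \right)} = \frac{2}{-3 + \left(M - y\right)} = \frac{2}{-3 + M - y}$)
$V = 36$ ($V = 6^{2} = 36$)
$W{\left(K \right)} = 36 K$
$J{\left(p,n \right)} = 17$ ($J{\left(p,n \right)} = 6 + 11 = 17$)
$\frac{\left(T{\left(5,0 \right)} - 7\right) \left(-9\right) - 320}{-191 + J{\left(W{\left(5 \right)},-21 \right)}} = \frac{\left(- \frac{2}{3 + 5 - 0} - 7\right) \left(-9\right) - 320}{-191 + 17} = \frac{\left(- \frac{2}{3 + 5 + 0} - 7\right) \left(-9\right) - 320}{-174} = \left(\left(- \frac{2}{8} - 7\right) \left(-9\right) - 320\right) \left(- \frac{1}{174}\right) = \left(\left(\left(-2\right) \frac{1}{8} - 7\right) \left(-9\right) - 320\right) \left(- \frac{1}{174}\right) = \left(\left(- \frac{1}{4} - 7\right) \left(-9\right) - 320\right) \left(- \frac{1}{174}\right) = \left(\left(- \frac{29}{4}\right) \left(-9\right) - 320\right) \left(- \frac{1}{174}\right) = \left(\frac{261}{4} - 320\right) \left(- \frac{1}{174}\right) = \left(- \frac{1019}{4}\right) \left(- \frac{1}{174}\right) = \frac{1019}{696}$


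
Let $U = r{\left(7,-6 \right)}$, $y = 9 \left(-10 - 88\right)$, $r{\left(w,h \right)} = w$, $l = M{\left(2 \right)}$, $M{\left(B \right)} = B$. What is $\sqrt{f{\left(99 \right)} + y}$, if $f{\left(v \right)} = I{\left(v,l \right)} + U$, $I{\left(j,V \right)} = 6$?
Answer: $i \sqrt{869} \approx 29.479 i$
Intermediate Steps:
$l = 2$
$y = -882$ ($y = 9 \left(-98\right) = -882$)
$U = 7$
$f{\left(v \right)} = 13$ ($f{\left(v \right)} = 6 + 7 = 13$)
$\sqrt{f{\left(99 \right)} + y} = \sqrt{13 - 882} = \sqrt{-869} = i \sqrt{869}$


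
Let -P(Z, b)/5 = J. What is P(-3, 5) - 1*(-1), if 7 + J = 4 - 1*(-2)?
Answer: 6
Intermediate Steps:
J = -1 (J = -7 + (4 - 1*(-2)) = -7 + (4 + 2) = -7 + 6 = -1)
P(Z, b) = 5 (P(Z, b) = -5*(-1) = 5)
P(-3, 5) - 1*(-1) = 5 - 1*(-1) = 5 + 1 = 6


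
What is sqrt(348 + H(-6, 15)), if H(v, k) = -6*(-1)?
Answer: sqrt(354) ≈ 18.815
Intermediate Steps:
H(v, k) = 6
sqrt(348 + H(-6, 15)) = sqrt(348 + 6) = sqrt(354)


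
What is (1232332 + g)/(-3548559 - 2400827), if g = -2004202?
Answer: 385935/2974693 ≈ 0.12974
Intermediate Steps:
(1232332 + g)/(-3548559 - 2400827) = (1232332 - 2004202)/(-3548559 - 2400827) = -771870/(-5949386) = -771870*(-1/5949386) = 385935/2974693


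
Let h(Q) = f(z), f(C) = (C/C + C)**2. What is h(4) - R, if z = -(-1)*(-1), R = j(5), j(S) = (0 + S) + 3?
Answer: -8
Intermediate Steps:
j(S) = 3 + S (j(S) = S + 3 = 3 + S)
R = 8 (R = 3 + 5 = 8)
z = -1 (z = -1*1 = -1)
f(C) = (1 + C)**2
h(Q) = 0 (h(Q) = (1 - 1)**2 = 0**2 = 0)
h(4) - R = 0 - 1*8 = 0 - 8 = -8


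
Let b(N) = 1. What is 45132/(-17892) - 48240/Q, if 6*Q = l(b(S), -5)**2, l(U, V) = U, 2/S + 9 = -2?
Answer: -431558801/1491 ≈ -2.8944e+5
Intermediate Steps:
S = -2/11 (S = 2/(-9 - 2) = 2/(-11) = 2*(-1/11) = -2/11 ≈ -0.18182)
Q = 1/6 (Q = (1/6)*1**2 = (1/6)*1 = 1/6 ≈ 0.16667)
45132/(-17892) - 48240/Q = 45132/(-17892) - 48240/1/6 = 45132*(-1/17892) - 48240*6 = -3761/1491 - 289440 = -431558801/1491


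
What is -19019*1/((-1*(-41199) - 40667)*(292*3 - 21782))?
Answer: 143/83624 ≈ 0.0017100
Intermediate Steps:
-19019*1/((-1*(-41199) - 40667)*(292*3 - 21782)) = -19019*1/((876 - 21782)*(41199 - 40667)) = -19019/((-20906*532)) = -19019/(-11121992) = -19019*(-1/11121992) = 143/83624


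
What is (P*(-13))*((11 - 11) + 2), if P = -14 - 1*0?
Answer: 364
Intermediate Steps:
P = -14 (P = -14 + 0 = -14)
(P*(-13))*((11 - 11) + 2) = (-14*(-13))*((11 - 11) + 2) = 182*(0 + 2) = 182*2 = 364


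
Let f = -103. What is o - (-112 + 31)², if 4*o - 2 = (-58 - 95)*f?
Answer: -10483/4 ≈ -2620.8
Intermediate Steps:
o = 15761/4 (o = ½ + ((-58 - 95)*(-103))/4 = ½ + (-153*(-103))/4 = ½ + (¼)*15759 = ½ + 15759/4 = 15761/4 ≈ 3940.3)
o - (-112 + 31)² = 15761/4 - (-112 + 31)² = 15761/4 - 1*(-81)² = 15761/4 - 1*6561 = 15761/4 - 6561 = -10483/4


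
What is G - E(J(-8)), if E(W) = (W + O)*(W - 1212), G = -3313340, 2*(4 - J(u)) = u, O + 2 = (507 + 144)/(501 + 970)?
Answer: -4862512832/1471 ≈ -3.3056e+6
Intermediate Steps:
O = -2291/1471 (O = -2 + (507 + 144)/(501 + 970) = -2 + 651/1471 = -2291/1471 ≈ -1.5574)
J(u) = 4 - u/2
E(W) = (-1212 + W)*(-2291/1471 + W) (E(W) = (W - 2291/1471)*(W - 1212) = (-2291/1471 + W)*(-1212 + W) = (-1212 + W)*(-2291/1471 + W))
G - E(J(-8)) = -3313340 - (2776692/1471 + (4 - ½*(-8))² - 1785143*(4 - ½*(-8))/1471) = -3313340 - (2776692/1471 + (4 + 4)² - 1785143*(4 + 4)/1471) = -3313340 - (2776692/1471 + 8² - 1785143/1471*8) = -3313340 - (2776692/1471 + 64 - 14281144/1471) = -3313340 - 1*(-11410308/1471) = -3313340 + 11410308/1471 = -4862512832/1471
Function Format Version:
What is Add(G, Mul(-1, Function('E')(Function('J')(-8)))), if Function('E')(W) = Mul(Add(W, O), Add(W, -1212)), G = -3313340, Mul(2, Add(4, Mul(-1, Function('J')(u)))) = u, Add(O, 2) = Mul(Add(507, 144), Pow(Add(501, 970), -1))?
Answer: Rational(-4862512832, 1471) ≈ -3.3056e+6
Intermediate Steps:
O = Rational(-2291, 1471) (O = Add(-2, Mul(Add(507, 144), Pow(Add(501, 970), -1))) = Add(-2, Mul(651, Pow(1471, -1))) = Add(-2, Mul(651, Rational(1, 1471))) = Add(-2, Rational(651, 1471)) = Rational(-2291, 1471) ≈ -1.5574)
Function('J')(u) = Add(4, Mul(Rational(-1, 2), u))
Function('E')(W) = Mul(Add(-1212, W), Add(Rational(-2291, 1471), W)) (Function('E')(W) = Mul(Add(W, Rational(-2291, 1471)), Add(W, -1212)) = Mul(Add(Rational(-2291, 1471), W), Add(-1212, W)) = Mul(Add(-1212, W), Add(Rational(-2291, 1471), W)))
Add(G, Mul(-1, Function('E')(Function('J')(-8)))) = Add(-3313340, Mul(-1, Add(Rational(2776692, 1471), Pow(Add(4, Mul(Rational(-1, 2), -8)), 2), Mul(Rational(-1785143, 1471), Add(4, Mul(Rational(-1, 2), -8)))))) = Add(-3313340, Mul(-1, Add(Rational(2776692, 1471), Pow(Add(4, 4), 2), Mul(Rational(-1785143, 1471), Add(4, 4))))) = Add(-3313340, Mul(-1, Add(Rational(2776692, 1471), Pow(8, 2), Mul(Rational(-1785143, 1471), 8)))) = Add(-3313340, Mul(-1, Add(Rational(2776692, 1471), 64, Rational(-14281144, 1471)))) = Add(-3313340, Mul(-1, Rational(-11410308, 1471))) = Add(-3313340, Rational(11410308, 1471)) = Rational(-4862512832, 1471)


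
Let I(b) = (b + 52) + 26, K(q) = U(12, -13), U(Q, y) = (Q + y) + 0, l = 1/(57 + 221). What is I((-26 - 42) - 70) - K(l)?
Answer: -59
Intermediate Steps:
l = 1/278 ≈ 0.0035971
U(Q, y) = Q + y
K(q) = -1 (K(q) = 12 - 13 = -1)
I(b) = 78 + b (I(b) = (52 + b) + 26 = 78 + b)
I((-26 - 42) - 70) - K(l) = (78 + ((-26 - 42) - 70)) - 1*(-1) = (78 + (-68 - 70)) + 1 = (78 - 138) + 1 = -60 + 1 = -59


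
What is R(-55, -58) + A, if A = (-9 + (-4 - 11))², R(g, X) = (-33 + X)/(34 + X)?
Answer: 13915/24 ≈ 579.79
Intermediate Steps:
R(g, X) = (-33 + X)/(34 + X)
A = 576 (A = (-9 - 15)² = (-24)² = 576)
R(-55, -58) + A = (-33 - 58)/(34 - 58) + 576 = -91/(-24) + 576 = -1/24*(-91) + 576 = 91/24 + 576 = 13915/24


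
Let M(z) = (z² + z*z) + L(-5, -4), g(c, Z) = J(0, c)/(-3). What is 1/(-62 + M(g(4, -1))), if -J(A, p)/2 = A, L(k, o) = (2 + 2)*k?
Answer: -1/82 ≈ -0.012195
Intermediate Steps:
L(k, o) = 4*k
J(A, p) = -2*A
g(c, Z) = 0 (g(c, Z) = -2*0/(-3) = 0*(-⅓) = 0)
M(z) = -20 + 2*z² (M(z) = (z² + z*z) + 4*(-5) = (z² + z²) - 20 = 2*z² - 20 = -20 + 2*z²)
1/(-62 + M(g(4, -1))) = 1/(-62 + (-20 + 2*0²)) = 1/(-62 + (-20 + 2*0)) = 1/(-62 + (-20 + 0)) = 1/(-62 - 20) = 1/(-82) = -1/82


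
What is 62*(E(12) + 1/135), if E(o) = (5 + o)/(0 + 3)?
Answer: 47492/135 ≈ 351.79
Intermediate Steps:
E(o) = 5/3 + o/3 (E(o) = (5 + o)/3 = (5 + o)*(1/3) = 5/3 + o/3)
62*(E(12) + 1/135) = 62*((5/3 + (1/3)*12) + 1/135) = 62*((5/3 + 4) + 1/135) = 62*(17/3 + 1/135) = 62*(766/135) = 47492/135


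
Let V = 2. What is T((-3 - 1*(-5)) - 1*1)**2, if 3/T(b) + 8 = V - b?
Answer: 9/49 ≈ 0.18367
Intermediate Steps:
T(b) = 3/(-6 - b) (T(b) = 3/(-8 + (2 - b)) = 3/(-6 - b))
T((-3 - 1*(-5)) - 1*1)**2 = (-3/(6 + ((-3 - 1*(-5)) - 1*1)))**2 = (-3/(6 + ((-3 + 5) - 1)))**2 = (-3/(6 + (2 - 1)))**2 = (-3/(6 + 1))**2 = (-3/7)**2 = 9/49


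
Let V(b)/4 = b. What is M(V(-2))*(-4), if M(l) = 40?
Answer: -160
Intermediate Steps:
V(b) = 4*b
M(V(-2))*(-4) = 40*(-4) = -160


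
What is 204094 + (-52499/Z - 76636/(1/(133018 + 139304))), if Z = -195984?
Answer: -4090081169320333/195984 ≈ -2.0869e+10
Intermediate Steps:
204094 + (-52499/Z - 76636/(1/(133018 + 139304))) = 204094 + (-52499/(-195984) - 76636/(1/(133018 + 139304))) = 204094 + (-52499*(-1/195984) - 76636/(1/272322)) = 204094 + (52499/195984 - 76636/1/272322) = 204094 + (52499/195984 - 76636*272322) = 204094 + (52499/195984 - 20869668792) = 204094 - 4090121168478829/195984 = -4090081169320333/195984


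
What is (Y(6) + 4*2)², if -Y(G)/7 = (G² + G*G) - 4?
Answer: 219024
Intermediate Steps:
Y(G) = 28 - 14*G² (Y(G) = -7*((G² + G*G) - 4) = -7*((G² + G²) - 4) = -7*(2*G² - 4) = -7*(-4 + 2*G²) = 28 - 14*G²)
(Y(6) + 4*2)² = ((28 - 14*6²) + 4*2)² = ((28 - 14*36) + 8)² = ((28 - 504) + 8)² = (-476 + 8)² = (-468)² = 219024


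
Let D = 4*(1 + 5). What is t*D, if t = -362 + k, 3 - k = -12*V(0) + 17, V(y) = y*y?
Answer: -9024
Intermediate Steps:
V(y) = y²
k = -14 (k = 3 - (-12*0² + 17) = 3 - (-12*0 + 17) = 3 - (0 + 17) = 3 - 1*17 = 3 - 17 = -14)
t = -376 (t = -362 - 14 = -376)
D = 24 (D = 4*6 = 24)
t*D = -376*24 = -9024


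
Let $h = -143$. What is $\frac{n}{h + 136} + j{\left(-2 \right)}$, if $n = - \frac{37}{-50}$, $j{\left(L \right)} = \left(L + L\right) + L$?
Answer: $- \frac{2137}{350} \approx -6.1057$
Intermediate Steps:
$j{\left(L \right)} = 3 L$ ($j{\left(L \right)} = 2 L + L = 3 L$)
$n = \frac{37}{50}$ ($n = \left(-37\right) \left(- \frac{1}{50}\right) = \frac{37}{50} \approx 0.74$)
$\frac{n}{h + 136} + j{\left(-2 \right)} = \frac{1}{-143 + 136} \cdot \frac{37}{50} + 3 \left(-2\right) = \frac{1}{-7} \cdot \frac{37}{50} - 6 = \left(- \frac{1}{7}\right) \frac{37}{50} - 6 = - \frac{37}{350} - 6 = - \frac{2137}{350}$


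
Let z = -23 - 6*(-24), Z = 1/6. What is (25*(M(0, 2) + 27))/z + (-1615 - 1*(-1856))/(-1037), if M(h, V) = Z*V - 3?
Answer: 1805042/376431 ≈ 4.7952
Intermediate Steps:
Z = ⅙ ≈ 0.16667
z = 121 (z = -23 + 144 = 121)
M(h, V) = -3 + V/6 (M(h, V) = V/6 - 3 = -3 + V/6)
(25*(M(0, 2) + 27))/z + (-1615 - 1*(-1856))/(-1037) = (25*((-3 + (⅙)*2) + 27))/121 + (-1615 - 1*(-1856))/(-1037) = (25*((-3 + ⅓) + 27))*(1/121) + (-1615 + 1856)*(-1/1037) = (25*(-8/3 + 27))*(1/121) + 241*(-1/1037) = (25*(73/3))*(1/121) - 241/1037 = (1825/3)*(1/121) - 241/1037 = 1825/363 - 241/1037 = 1805042/376431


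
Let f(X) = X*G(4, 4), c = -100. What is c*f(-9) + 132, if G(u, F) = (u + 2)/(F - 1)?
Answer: 1932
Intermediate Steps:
G(u, F) = (2 + u)/(-1 + F)
f(X) = 2*X (f(X) = X*((2 + 4)/(-1 + 4)) = X*(6/3) = X*((⅓)*6) = X*2 = 2*X)
c*f(-9) + 132 = -200*(-9) + 132 = -100*(-18) + 132 = 1800 + 132 = 1932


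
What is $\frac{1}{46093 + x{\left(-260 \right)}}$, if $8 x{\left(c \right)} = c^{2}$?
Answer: $\frac{1}{54543} \approx 1.8334 \cdot 10^{-5}$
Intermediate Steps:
$x{\left(c \right)} = \frac{c^{2}}{8}$
$\frac{1}{46093 + x{\left(-260 \right)}} = \frac{1}{46093 + \frac{\left(-260\right)^{2}}{8}} = \frac{1}{46093 + \frac{1}{8} \cdot 67600} = \frac{1}{46093 + 8450} = \frac{1}{54543}$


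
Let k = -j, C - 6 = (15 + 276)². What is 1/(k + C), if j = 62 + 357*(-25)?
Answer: 1/93550 ≈ 1.0689e-5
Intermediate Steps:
j = -8863 (j = 62 - 8925 = -8863)
C = 84687 (C = 6 + (15 + 276)² = 6 + 291² = 6 + 84681 = 84687)
k = 8863 (k = -1*(-8863) = 8863)
1/(k + C) = 1/(8863 + 84687) = 1/93550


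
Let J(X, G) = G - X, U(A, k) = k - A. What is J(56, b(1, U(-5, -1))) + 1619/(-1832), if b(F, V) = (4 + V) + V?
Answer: -82227/1832 ≈ -44.884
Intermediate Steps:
b(F, V) = 4 + 2*V
J(56, b(1, U(-5, -1))) + 1619/(-1832) = ((4 + 2*(-1 - 1*(-5))) - 1*56) + 1619/(-1832) = ((4 + 2*(-1 + 5)) - 56) + 1619*(-1/1832) = ((4 + 2*4) - 56) - 1619/1832 = ((4 + 8) - 56) - 1619/1832 = (12 - 56) - 1619/1832 = -44 - 1619/1832 = -82227/1832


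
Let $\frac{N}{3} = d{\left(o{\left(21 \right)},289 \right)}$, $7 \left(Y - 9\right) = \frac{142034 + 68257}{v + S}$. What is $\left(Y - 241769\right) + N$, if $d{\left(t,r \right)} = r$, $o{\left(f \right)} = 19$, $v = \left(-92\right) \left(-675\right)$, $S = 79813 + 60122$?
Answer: $- \frac{113560503498}{471415} \approx -2.4089 \cdot 10^{5}$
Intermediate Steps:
$S = 139935$
$v = 62100$
$Y = \frac{4312832}{471415}$ ($Y = 9 + \frac{\left(142034 + 68257\right) \frac{1}{62100 + 139935}}{7} = 9 + \frac{210291 \cdot \frac{1}{202035}}{7} = 9 + \frac{1}{7} \cdot \frac{70097}{67345} = 9 + \frac{70097}{471415} = \frac{4312832}{471415} \approx 9.1487$)
$N = 867$ ($N = 3 \cdot 289 = 867$)
$\left(Y - 241769\right) + N = \left(\frac{4312832}{471415} - 241769\right) + 867 = - \frac{113969220303}{471415} + 867 = - \frac{113560503498}{471415}$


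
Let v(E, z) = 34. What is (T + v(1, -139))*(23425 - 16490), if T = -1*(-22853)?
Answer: 158721345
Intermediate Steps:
T = 22853
(T + v(1, -139))*(23425 - 16490) = (22853 + 34)*(23425 - 16490) = 22887*6935 = 158721345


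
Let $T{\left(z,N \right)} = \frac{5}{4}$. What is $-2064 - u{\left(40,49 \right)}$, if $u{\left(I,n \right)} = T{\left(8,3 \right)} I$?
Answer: $-2114$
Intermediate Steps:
$T{\left(z,N \right)} = \frac{5}{4}$ ($T{\left(z,N \right)} = 5 \cdot \frac{1}{4} = \frac{5}{4}$)
$u{\left(I,n \right)} = \frac{5 I}{4}$
$-2064 - u{\left(40,49 \right)} = -2064 - \frac{5}{4} \cdot 40 = -2064 - 50 = -2114$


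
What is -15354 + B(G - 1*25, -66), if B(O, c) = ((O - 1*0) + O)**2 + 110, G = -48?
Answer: 6072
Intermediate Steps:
B(O, c) = 110 + 4*O**2 (B(O, c) = ((O + 0) + O)**2 + 110 = (O + O)**2 + 110 = (2*O)**2 + 110 = 4*O**2 + 110 = 110 + 4*O**2)
-15354 + B(G - 1*25, -66) = -15354 + (110 + 4*(-48 - 1*25)**2) = -15354 + (110 + 4*(-48 - 25)**2) = -15354 + (110 + 4*(-73)**2) = -15354 + (110 + 4*5329) = -15354 + (110 + 21316) = -15354 + 21426 = 6072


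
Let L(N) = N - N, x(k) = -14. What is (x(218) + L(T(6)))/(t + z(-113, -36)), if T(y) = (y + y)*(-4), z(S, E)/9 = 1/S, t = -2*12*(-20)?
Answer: -1582/54231 ≈ -0.029171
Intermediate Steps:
t = 480 (t = -24*(-20) = 480)
z(S, E) = 9/S
T(y) = -8*y (T(y) = (2*y)*(-4) = -8*y)
L(N) = 0
(x(218) + L(T(6)))/(t + z(-113, -36)) = (-14 + 0)/(480 + 9/(-113)) = -14/(480 + 9*(-1/113)) = -14/(480 - 9/113) = -14/54231/113 = -14*113/54231 = -1582/54231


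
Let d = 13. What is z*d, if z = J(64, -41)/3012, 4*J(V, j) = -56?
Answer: -91/1506 ≈ -0.060425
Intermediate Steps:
J(V, j) = -14 (J(V, j) = (¼)*(-56) = -14)
z = -7/1506 (z = -14/3012 = -14*1/3012 = -7/1506 ≈ -0.0046481)
z*d = -7/1506*13 = -91/1506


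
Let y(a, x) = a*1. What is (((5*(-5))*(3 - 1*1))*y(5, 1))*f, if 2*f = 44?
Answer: -5500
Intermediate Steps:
y(a, x) = a
f = 22 (f = (½)*44 = 22)
(((5*(-5))*(3 - 1*1))*y(5, 1))*f = (((5*(-5))*(3 - 1*1))*5)*22 = (-25*(3 - 1)*5)*22 = (-25*2*5)*22 = -50*5*22 = -250*22 = -5500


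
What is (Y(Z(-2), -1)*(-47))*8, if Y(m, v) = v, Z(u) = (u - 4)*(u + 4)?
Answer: 376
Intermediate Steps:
Z(u) = (-4 + u)*(4 + u)
(Y(Z(-2), -1)*(-47))*8 = -1*(-47)*8 = 47*8 = 376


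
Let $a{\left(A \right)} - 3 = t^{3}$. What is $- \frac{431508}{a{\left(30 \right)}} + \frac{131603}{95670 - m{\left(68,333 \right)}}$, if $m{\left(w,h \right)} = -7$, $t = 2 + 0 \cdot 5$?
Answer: $- \frac{3753085753}{95677} \approx -39227.0$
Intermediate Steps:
$t = 2$ ($t = 2 + 0 = 2$)
$a{\left(A \right)} = 11$ ($a{\left(A \right)} = 3 + 2^{3} = 3 + 8 = 11$)
$- \frac{431508}{a{\left(30 \right)}} + \frac{131603}{95670 - m{\left(68,333 \right)}} = - \frac{431508}{11} + \frac{131603}{95670 - -7} = \left(-431508\right) \frac{1}{11} + \frac{131603}{95670 + 7} = -39228 + \frac{131603}{95677} = - \frac{3753085753}{95677}$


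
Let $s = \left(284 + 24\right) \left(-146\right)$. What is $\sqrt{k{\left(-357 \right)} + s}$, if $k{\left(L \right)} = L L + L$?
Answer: $14 \sqrt{419} \approx 286.57$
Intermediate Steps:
$k{\left(L \right)} = L + L^{2}$ ($k{\left(L \right)} = L^{2} + L = L + L^{2}$)
$s = -44968$ ($s = 308 \left(-146\right) = -44968$)
$\sqrt{k{\left(-357 \right)} + s} = \sqrt{- 357 \left(1 - 357\right) - 44968} = \sqrt{\left(-357\right) \left(-356\right) - 44968} = \sqrt{127092 - 44968} = \sqrt{82124} = 14 \sqrt{419}$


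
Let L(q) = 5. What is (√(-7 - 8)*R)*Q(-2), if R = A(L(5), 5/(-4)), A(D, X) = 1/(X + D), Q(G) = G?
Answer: -8*I*√15/15 ≈ -2.0656*I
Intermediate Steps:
A(D, X) = 1/(D + X)
R = 4/15 (R = 1/(5 + 5/(-4)) = 1/(5 + 5*(-¼)) = 1/(5 - 5/4) = 1/(15/4) = 4/15 ≈ 0.26667)
(√(-7 - 8)*R)*Q(-2) = (√(-7 - 8)*(4/15))*(-2) = (√(-15)*(4/15))*(-2) = ((I*√15)*(4/15))*(-2) = (4*I*√15/15)*(-2) = -8*I*√15/15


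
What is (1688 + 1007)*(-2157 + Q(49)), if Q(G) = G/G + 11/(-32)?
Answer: -185963085/32 ≈ -5.8113e+6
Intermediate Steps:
Q(G) = 21/32 (Q(G) = 1 + 11*(-1/32) = 1 - 11/32 = 21/32)
(1688 + 1007)*(-2157 + Q(49)) = (1688 + 1007)*(-2157 + 21/32) = 2695*(-69003/32) = -185963085/32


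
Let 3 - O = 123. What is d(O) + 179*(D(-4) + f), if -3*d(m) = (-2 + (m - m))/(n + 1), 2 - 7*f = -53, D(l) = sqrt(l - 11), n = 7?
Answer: 118147/84 + 179*I*sqrt(15) ≈ 1406.5 + 693.26*I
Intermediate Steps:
D(l) = sqrt(-11 + l)
O = -120 (O = 3 - 1*123 = 3 - 123 = -120)
f = 55/7 (f = 2/7 - 1/7*(-53) = 2/7 + 53/7 = 55/7 ≈ 7.8571)
d(m) = 1/12 (d(m) = -(-2 + (m - m))/(3*(7 + 1)) = -(-2 + 0)/(3*8) = -(-2)/(3*8) = -1/3*(-1/4) = 1/12)
d(O) + 179*(D(-4) + f) = 1/12 + 179*(sqrt(-11 - 4) + 55/7) = 1/12 + 179*(sqrt(-15) + 55/7) = 1/12 + 179*(I*sqrt(15) + 55/7) = 1/12 + 179*(55/7 + I*sqrt(15)) = 1/12 + (9845/7 + 179*I*sqrt(15)) = 118147/84 + 179*I*sqrt(15)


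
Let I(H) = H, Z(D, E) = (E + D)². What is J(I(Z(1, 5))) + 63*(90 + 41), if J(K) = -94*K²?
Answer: -113571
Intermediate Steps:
Z(D, E) = (D + E)²
J(I(Z(1, 5))) + 63*(90 + 41) = -94*(1 + 5)⁴ + 63*(90 + 41) = -94*(6²)² + 63*131 = -94*36² + 8253 = -94*1296 + 8253 = -121824 + 8253 = -113571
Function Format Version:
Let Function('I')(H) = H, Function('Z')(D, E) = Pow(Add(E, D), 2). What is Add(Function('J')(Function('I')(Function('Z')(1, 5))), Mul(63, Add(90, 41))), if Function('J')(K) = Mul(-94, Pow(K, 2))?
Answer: -113571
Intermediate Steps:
Function('Z')(D, E) = Pow(Add(D, E), 2)
Add(Function('J')(Function('I')(Function('Z')(1, 5))), Mul(63, Add(90, 41))) = Add(Mul(-94, Pow(Pow(Add(1, 5), 2), 2)), Mul(63, Add(90, 41))) = Add(Mul(-94, Pow(Pow(6, 2), 2)), Mul(63, 131)) = Add(Mul(-94, Pow(36, 2)), 8253) = Add(Mul(-94, 1296), 8253) = Add(-121824, 8253) = -113571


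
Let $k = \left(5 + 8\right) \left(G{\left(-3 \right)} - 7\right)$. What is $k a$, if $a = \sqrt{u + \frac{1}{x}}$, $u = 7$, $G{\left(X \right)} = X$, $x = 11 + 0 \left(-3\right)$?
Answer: $- \frac{130 \sqrt{858}}{11} \approx -346.17$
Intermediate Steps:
$x = 11$ ($x = 11 + 0 = 11$)
$k = -130$ ($k = \left(5 + 8\right) \left(-3 - 7\right) = 13 \left(-10\right) = -130$)
$a = \frac{\sqrt{858}}{11}$ ($a = \sqrt{7 + \frac{1}{11}} = \sqrt{\frac{78}{11}} = \frac{\sqrt{858}}{11} \approx 2.6629$)
$k a = - 130 \frac{\sqrt{858}}{11} = - \frac{130 \sqrt{858}}{11}$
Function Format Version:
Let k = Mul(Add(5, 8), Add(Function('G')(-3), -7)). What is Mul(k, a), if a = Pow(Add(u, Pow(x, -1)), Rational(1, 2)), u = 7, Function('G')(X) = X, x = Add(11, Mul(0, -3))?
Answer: Mul(Rational(-130, 11), Pow(858, Rational(1, 2))) ≈ -346.17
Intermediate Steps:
x = 11 (x = Add(11, 0) = 11)
k = -130 (k = Mul(Add(5, 8), Add(-3, -7)) = Mul(13, -10) = -130)
a = Mul(Rational(1, 11), Pow(858, Rational(1, 2))) (a = Pow(Add(7, Pow(11, -1)), Rational(1, 2)) = Pow(Add(7, Rational(1, 11)), Rational(1, 2)) = Pow(Rational(78, 11), Rational(1, 2)) = Mul(Rational(1, 11), Pow(858, Rational(1, 2))) ≈ 2.6629)
Mul(k, a) = Mul(-130, Mul(Rational(1, 11), Pow(858, Rational(1, 2)))) = Mul(Rational(-130, 11), Pow(858, Rational(1, 2)))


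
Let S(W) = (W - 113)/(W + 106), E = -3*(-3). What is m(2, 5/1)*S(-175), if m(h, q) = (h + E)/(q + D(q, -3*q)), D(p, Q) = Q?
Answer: -528/115 ≈ -4.5913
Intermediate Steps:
E = 9
S(W) = (-113 + W)/(106 + W)
m(h, q) = -(9 + h)/(2*q) (m(h, q) = (h + 9)/(q - 3*q) = (9 + h)/((-2*q)) = (9 + h)*(-1/(2*q)) = -(9 + h)/(2*q))
m(2, 5/1)*S(-175) = ((-9 - 1*2)/(2*((5/1))))*((-113 - 175)/(106 - 175)) = ((-9 - 2)/(2*((5*1))))*(-288/(-69)) = ((½)*(-11)/5)*(-1/69*(-288)) = ((½)*(⅕)*(-11))*(96/23) = -11/10*96/23 = -528/115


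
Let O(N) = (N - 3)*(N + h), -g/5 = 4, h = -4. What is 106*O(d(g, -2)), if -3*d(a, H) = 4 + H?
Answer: 16324/9 ≈ 1813.8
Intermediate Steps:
g = -20 (g = -5*4 = -20)
d(a, H) = -4/3 - H/3 (d(a, H) = -(4 + H)/3 = -4/3 - H/3)
O(N) = (-4 + N)*(-3 + N) (O(N) = (N - 3)*(N - 4) = (-3 + N)*(-4 + N) = (-4 + N)*(-3 + N))
106*O(d(g, -2)) = 106*(12 + (-4/3 - ⅓*(-2))² - 7*(-4/3 - ⅓*(-2))) = 106*(12 + (-4/3 + ⅔)² - 7*(-4/3 + ⅔)) = 106*(12 + (-⅔)² - 7*(-⅔)) = 106*(12 + 4/9 + 14/3) = 106*(154/9) = 16324/9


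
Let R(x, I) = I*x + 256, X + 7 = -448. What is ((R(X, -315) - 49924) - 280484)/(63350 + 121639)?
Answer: -186827/184989 ≈ -1.0099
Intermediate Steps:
X = -455 (X = -7 - 448 = -455)
R(x, I) = 256 + I*x
((R(X, -315) - 49924) - 280484)/(63350 + 121639) = (((256 - 315*(-455)) - 49924) - 280484)/(63350 + 121639) = (((256 + 143325) - 49924) - 280484)/184989 = ((143581 - 49924) - 280484)*(1/184989) = (93657 - 280484)*(1/184989) = -186827*1/184989 = -186827/184989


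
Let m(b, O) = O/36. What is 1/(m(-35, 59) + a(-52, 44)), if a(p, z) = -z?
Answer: -36/1525 ≈ -0.023607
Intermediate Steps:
m(b, O) = O/36 (m(b, O) = O*(1/36) = O/36)
1/(m(-35, 59) + a(-52, 44)) = 1/((1/36)*59 - 1*44) = 1/(59/36 - 44) = 1/(-1525/36) = -36/1525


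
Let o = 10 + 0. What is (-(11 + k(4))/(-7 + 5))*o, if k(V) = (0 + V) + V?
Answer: 95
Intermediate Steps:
o = 10
k(V) = 2*V (k(V) = V + V = 2*V)
(-(11 + k(4))/(-7 + 5))*o = -(11 + 2*4)/(-7 + 5)*10 = -(11 + 8)/(-2)*10 = -19*(-1)/2*10 = -1*(-19/2)*10 = (19/2)*10 = 95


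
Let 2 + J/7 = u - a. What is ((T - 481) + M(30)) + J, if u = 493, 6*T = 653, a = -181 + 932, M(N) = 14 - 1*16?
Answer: -13165/6 ≈ -2194.2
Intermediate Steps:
M(N) = -2 (M(N) = 14 - 16 = -2)
a = 751
T = 653/6 (T = (1/6)*653 = 653/6 ≈ 108.83)
J = -1820 (J = -14 + 7*(493 - 1*751) = -14 + 7*(493 - 751) = -14 + 7*(-258) = -14 - 1806 = -1820)
((T - 481) + M(30)) + J = ((653/6 - 481) - 2) - 1820 = (-2233/6 - 2) - 1820 = -2245/6 - 1820 = -13165/6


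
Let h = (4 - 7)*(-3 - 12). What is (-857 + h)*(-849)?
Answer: 689388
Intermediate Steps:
h = 45 (h = -3*(-15) = 45)
(-857 + h)*(-849) = (-857 + 45)*(-849) = -812*(-849) = 689388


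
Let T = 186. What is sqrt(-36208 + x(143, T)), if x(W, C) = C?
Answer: I*sqrt(36022) ≈ 189.79*I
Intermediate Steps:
sqrt(-36208 + x(143, T)) = sqrt(-36208 + 186) = sqrt(-36022) = I*sqrt(36022)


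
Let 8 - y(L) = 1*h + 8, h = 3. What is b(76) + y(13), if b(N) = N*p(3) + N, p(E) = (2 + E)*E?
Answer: 1213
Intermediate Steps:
p(E) = E*(2 + E)
b(N) = 16*N (b(N) = N*(3*(2 + 3)) + N = N*(3*5) + N = N*15 + N = 15*N + N = 16*N)
y(L) = -3 (y(L) = 8 - (1*3 + 8) = 8 - (3 + 8) = 8 - 1*11 = 8 - 11 = -3)
b(76) + y(13) = 16*76 - 3 = 1216 - 3 = 1213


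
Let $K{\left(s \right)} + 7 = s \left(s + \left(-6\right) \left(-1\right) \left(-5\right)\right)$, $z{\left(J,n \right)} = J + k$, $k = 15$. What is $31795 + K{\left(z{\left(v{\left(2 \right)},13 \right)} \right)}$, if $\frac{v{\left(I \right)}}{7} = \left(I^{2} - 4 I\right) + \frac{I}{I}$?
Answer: $32004$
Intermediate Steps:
$v{\left(I \right)} = 7 - 28 I + 7 I^{2}$ ($v{\left(I \right)} = 7 \left(\left(I^{2} - 4 I\right) + \frac{I}{I}\right) = 7 \left(\left(I^{2} - 4 I\right) + 1\right) = 7 \left(1 + I^{2} - 4 I\right) = 7 - 28 I + 7 I^{2}$)
$z{\left(J,n \right)} = 15 + J$ ($z{\left(J,n \right)} = J + 15 = 15 + J$)
$K{\left(s \right)} = -7 + s \left(-30 + s\right)$ ($K{\left(s \right)} = -7 + s \left(s + \left(-6\right) \left(-1\right) \left(-5\right)\right) = -7 + s \left(s + 6 \left(-5\right)\right) = -7 + s \left(s - 30\right) = -7 + s \left(-30 + s\right)$)
$31795 + K{\left(z{\left(v{\left(2 \right)},13 \right)} \right)} = 31795 - \left(7 - \left(15 + \left(7 - 56 + 7 \cdot 2^{2}\right)\right)^{2} + 30 \left(15 + \left(7 - 56 + 7 \cdot 2^{2}\right)\right)\right) = 31795 - \left(7 - \left(15 + \left(7 - 56 + 7 \cdot 4\right)\right)^{2} + 30 \left(15 + \left(7 - 56 + 7 \cdot 4\right)\right)\right) = 31795 - \left(7 - \left(15 + \left(7 - 56 + 28\right)\right)^{2} + 30 \left(15 + \left(7 - 56 + 28\right)\right)\right) = 31795 - \left(7 - \left(15 - 21\right)^{2} + 30 \left(15 - 21\right)\right) = 31795 - \left(-173 - 36\right) = 31795 + \left(-7 + 36 + 180\right) = 31795 + 209 = 32004$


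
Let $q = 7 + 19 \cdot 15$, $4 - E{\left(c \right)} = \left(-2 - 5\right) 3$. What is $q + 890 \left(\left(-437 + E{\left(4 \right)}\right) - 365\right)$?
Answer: $-691238$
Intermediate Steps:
$E{\left(c \right)} = 25$ ($E{\left(c \right)} = 4 - \left(-2 - 5\right) 3 = 4 - \left(-7\right) 3 = 4 - -21 = 4 + 21 = 25$)
$q = 292$ ($q = 7 + 285 = 292$)
$q + 890 \left(\left(-437 + E{\left(4 \right)}\right) - 365\right) = 292 + 890 \left(\left(-437 + 25\right) - 365\right) = 292 + 890 \left(-412 - 365\right) = 292 + 890 \left(-777\right) = 292 - 691530 = -691238$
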